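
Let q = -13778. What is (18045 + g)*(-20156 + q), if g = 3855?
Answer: -743154600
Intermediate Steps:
(18045 + g)*(-20156 + q) = (18045 + 3855)*(-20156 - 13778) = 21900*(-33934) = -743154600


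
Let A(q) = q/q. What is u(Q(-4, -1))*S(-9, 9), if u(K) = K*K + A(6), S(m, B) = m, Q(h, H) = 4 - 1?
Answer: -90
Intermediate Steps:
Q(h, H) = 3
A(q) = 1
u(K) = 1 + K² (u(K) = K*K + 1 = K² + 1 = 1 + K²)
u(Q(-4, -1))*S(-9, 9) = (1 + 3²)*(-9) = (1 + 9)*(-9) = 10*(-9) = -90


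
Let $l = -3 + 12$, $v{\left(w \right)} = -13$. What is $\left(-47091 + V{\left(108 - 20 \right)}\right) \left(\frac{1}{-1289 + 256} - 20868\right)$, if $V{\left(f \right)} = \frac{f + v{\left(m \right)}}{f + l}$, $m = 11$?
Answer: $\frac{98465408312040}{100201} \approx 9.8268 \cdot 10^{8}$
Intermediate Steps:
$l = 9$
$V{\left(f \right)} = \frac{-13 + f}{9 + f}$ ($V{\left(f \right)} = \frac{f - 13}{f + 9} = \frac{-13 + f}{9 + f}$)
$\left(-47091 + V{\left(108 - 20 \right)}\right) \left(\frac{1}{-1289 + 256} - 20868\right) = \left(-47091 + \frac{-13 + \left(108 - 20\right)}{9 + \left(108 - 20\right)}\right) \left(\frac{1}{-1289 + 256} - 20868\right) = \left(-47091 + \frac{-13 + 88}{9 + 88}\right) \left(\frac{1}{-1033} - 20868\right) = \left(-47091 + \frac{1}{97} \cdot 75\right) \left(- \frac{1}{1033} - 20868\right) = \left(-47091 + \frac{1}{97} \cdot 75\right) \left(- \frac{21556645}{1033}\right) = \left(-47091 + \frac{75}{97}\right) \left(- \frac{21556645}{1033}\right) = \left(- \frac{4567752}{97}\right) \left(- \frac{21556645}{1033}\right) = \frac{98465408312040}{100201}$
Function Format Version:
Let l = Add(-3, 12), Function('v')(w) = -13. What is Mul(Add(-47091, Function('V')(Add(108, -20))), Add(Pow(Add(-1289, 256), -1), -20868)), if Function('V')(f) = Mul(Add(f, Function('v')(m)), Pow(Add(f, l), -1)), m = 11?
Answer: Rational(98465408312040, 100201) ≈ 9.8268e+8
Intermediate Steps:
l = 9
Function('V')(f) = Mul(Pow(Add(9, f), -1), Add(-13, f)) (Function('V')(f) = Mul(Add(f, -13), Pow(Add(f, 9), -1)) = Mul(Add(-13, f), Pow(Add(9, f), -1)) = Mul(Pow(Add(9, f), -1), Add(-13, f)))
Mul(Add(-47091, Function('V')(Add(108, -20))), Add(Pow(Add(-1289, 256), -1), -20868)) = Mul(Add(-47091, Mul(Pow(Add(9, Add(108, -20)), -1), Add(-13, Add(108, -20)))), Add(Pow(Add(-1289, 256), -1), -20868)) = Mul(Add(-47091, Mul(Pow(Add(9, 88), -1), Add(-13, 88))), Add(Pow(-1033, -1), -20868)) = Mul(Add(-47091, Mul(Pow(97, -1), 75)), Add(Rational(-1, 1033), -20868)) = Mul(Add(-47091, Mul(Rational(1, 97), 75)), Rational(-21556645, 1033)) = Mul(Add(-47091, Rational(75, 97)), Rational(-21556645, 1033)) = Mul(Rational(-4567752, 97), Rational(-21556645, 1033)) = Rational(98465408312040, 100201)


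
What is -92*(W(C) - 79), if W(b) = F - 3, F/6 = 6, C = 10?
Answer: 4232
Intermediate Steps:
F = 36 (F = 6*6 = 36)
W(b) = 33 (W(b) = 36 - 3 = 33)
-92*(W(C) - 79) = -92*(33 - 79) = -92*(-46) = 4232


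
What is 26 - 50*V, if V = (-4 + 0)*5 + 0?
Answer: 1026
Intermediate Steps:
V = -20 (V = -4*5 + 0 = -20 + 0 = -20)
26 - 50*V = 26 - 50*(-20) = 26 + 1000 = 1026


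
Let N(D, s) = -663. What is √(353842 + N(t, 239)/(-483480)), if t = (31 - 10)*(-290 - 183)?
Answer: √7949980550010/4740 ≈ 594.85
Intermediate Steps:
t = -9933 (t = 21*(-473) = -9933)
√(353842 + N(t, 239)/(-483480)) = √(353842 - 663/(-483480)) = √(353842 - 663*(-1/483480)) = √(353842 + 13/9480) = √(3354422173/9480) = √7949980550010/4740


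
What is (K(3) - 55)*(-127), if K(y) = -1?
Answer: 7112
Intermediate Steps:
(K(3) - 55)*(-127) = (-1 - 55)*(-127) = -56*(-127) = 7112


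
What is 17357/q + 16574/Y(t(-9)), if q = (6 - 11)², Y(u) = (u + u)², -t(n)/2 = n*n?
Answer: 911241391/1312200 ≈ 694.44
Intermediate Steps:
t(n) = -2*n² (t(n) = -2*n*n = -2*n²)
Y(u) = 4*u² (Y(u) = (2*u)² = 4*u²)
q = 25 (q = (-5)² = 25)
17357/q + 16574/Y(t(-9)) = 17357/25 + 16574/((4*(-2*(-9)²)²)) = 17357*(1/25) + 16574/((4*(-2*81)²)) = 17357/25 + 16574/((4*(-162)²)) = 17357/25 + 16574/((4*26244)) = 17357/25 + 16574/104976 = 17357/25 + 16574*(1/104976) = 17357/25 + 8287/52488 = 911241391/1312200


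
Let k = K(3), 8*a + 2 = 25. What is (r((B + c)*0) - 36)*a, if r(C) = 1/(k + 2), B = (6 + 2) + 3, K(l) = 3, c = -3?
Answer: -4117/40 ≈ -102.93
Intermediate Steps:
a = 23/8 (a = -¼ + (⅛)*25 = -¼ + 25/8 = 23/8 ≈ 2.8750)
k = 3
B = 11 (B = 8 + 3 = 11)
r(C) = ⅕ (r(C) = 1/(3 + 2) = 1/5 = ⅕)
(r((B + c)*0) - 36)*a = (⅕ - 36)*(23/8) = -179/5*23/8 = -4117/40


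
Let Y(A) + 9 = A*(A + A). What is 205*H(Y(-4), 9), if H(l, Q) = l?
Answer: 4715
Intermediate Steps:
Y(A) = -9 + 2*A² (Y(A) = -9 + A*(A + A) = -9 + A*(2*A) = -9 + 2*A²)
205*H(Y(-4), 9) = 205*(-9 + 2*(-4)²) = 205*(-9 + 2*16) = 205*(-9 + 32) = 205*23 = 4715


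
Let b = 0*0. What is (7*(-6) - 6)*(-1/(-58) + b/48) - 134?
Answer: -3910/29 ≈ -134.83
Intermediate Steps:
b = 0
(7*(-6) - 6)*(-1/(-58) + b/48) - 134 = (7*(-6) - 6)*(-1/(-58) + 0/48) - 134 = (-42 - 6)*(-1*(-1/58) + 0*(1/48)) - 134 = -48*(1/58 + 0) - 134 = -48*1/58 - 134 = -24/29 - 134 = -3910/29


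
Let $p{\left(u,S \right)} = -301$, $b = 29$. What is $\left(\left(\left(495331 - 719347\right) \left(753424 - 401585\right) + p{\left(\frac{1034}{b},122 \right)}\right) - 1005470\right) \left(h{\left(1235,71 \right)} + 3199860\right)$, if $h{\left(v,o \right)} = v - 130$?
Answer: $-252295487745203175$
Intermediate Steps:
$h{\left(v,o \right)} = -130 + v$
$\left(\left(\left(495331 - 719347\right) \left(753424 - 401585\right) + p{\left(\frac{1034}{b},122 \right)}\right) - 1005470\right) \left(h{\left(1235,71 \right)} + 3199860\right) = \left(\left(\left(495331 - 719347\right) \left(753424 - 401585\right) - 301\right) - 1005470\right) \left(\left(-130 + 1235\right) + 3199860\right) = \left(\left(\left(-224016\right) 351839 - 301\right) - 1005470\right) \left(1105 + 3199860\right) = \left(\left(-78817565424 - 301\right) - 1005470\right) 3200965 = \left(-78817565725 - 1005470\right) 3200965 = \left(-78818571195\right) 3200965 = -252295487745203175$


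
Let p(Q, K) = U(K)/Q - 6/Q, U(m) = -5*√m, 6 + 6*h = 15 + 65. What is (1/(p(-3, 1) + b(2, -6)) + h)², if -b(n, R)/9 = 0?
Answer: 173056/1089 ≈ 158.91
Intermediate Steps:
b(n, R) = 0 (b(n, R) = -9*0 = 0)
h = 37/3 (h = -1 + (15 + 65)/6 = -1 + (⅙)*80 = -1 + 40/3 = 37/3 ≈ 12.333)
p(Q, K) = -6/Q - 5*√K/Q (p(Q, K) = (-5*√K)/Q - 6/Q = -5*√K/Q - 6/Q = -6/Q - 5*√K/Q)
(1/(p(-3, 1) + b(2, -6)) + h)² = (1/((-6 - 5*√1)/(-3) + 0) + 37/3)² = (1/(-(-6 - 5*1)/3 + 0) + 37/3)² = (1/(-(-6 - 5)/3 + 0) + 37/3)² = (1/(-⅓*(-11) + 0) + 37/3)² = (1/(11/3 + 0) + 37/3)² = (1/(11/3) + 37/3)² = (3/11 + 37/3)² = (416/33)² = 173056/1089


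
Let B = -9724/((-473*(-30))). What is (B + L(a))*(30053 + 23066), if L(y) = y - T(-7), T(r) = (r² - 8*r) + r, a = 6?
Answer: -3175560058/645 ≈ -4.9234e+6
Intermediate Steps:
T(r) = r² - 7*r
L(y) = -98 + y (L(y) = y - (-7)*(-7 - 7) = y - (-7)*(-14) = y - 1*98 = y - 98 = -98 + y)
B = -442/645 (B = -9724/14190 = -9724*1/14190 = -442/645 ≈ -0.68527)
(B + L(a))*(30053 + 23066) = (-442/645 + (-98 + 6))*(30053 + 23066) = (-442/645 - 92)*53119 = -59782/645*53119 = -3175560058/645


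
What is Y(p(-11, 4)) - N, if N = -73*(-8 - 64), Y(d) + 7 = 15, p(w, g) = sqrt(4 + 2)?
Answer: -5248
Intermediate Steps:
p(w, g) = sqrt(6)
Y(d) = 8 (Y(d) = -7 + 15 = 8)
N = 5256 (N = -73*(-72) = 5256)
Y(p(-11, 4)) - N = 8 - 1*5256 = 8 - 5256 = -5248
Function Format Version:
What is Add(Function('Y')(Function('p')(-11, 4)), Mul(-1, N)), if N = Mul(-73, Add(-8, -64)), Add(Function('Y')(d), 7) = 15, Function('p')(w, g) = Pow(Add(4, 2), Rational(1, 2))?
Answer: -5248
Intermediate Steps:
Function('p')(w, g) = Pow(6, Rational(1, 2))
Function('Y')(d) = 8 (Function('Y')(d) = Add(-7, 15) = 8)
N = 5256 (N = Mul(-73, -72) = 5256)
Add(Function('Y')(Function('p')(-11, 4)), Mul(-1, N)) = Add(8, Mul(-1, 5256)) = Add(8, -5256) = -5248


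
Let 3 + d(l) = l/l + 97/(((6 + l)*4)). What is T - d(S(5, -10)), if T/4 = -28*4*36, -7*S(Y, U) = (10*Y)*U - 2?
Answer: -35090855/2176 ≈ -16126.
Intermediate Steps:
S(Y, U) = 2/7 - 10*U*Y/7 (S(Y, U) = -((10*Y)*U - 2)/7 = -(10*U*Y - 2)/7 = -(-2 + 10*U*Y)/7 = 2/7 - 10*U*Y/7)
T = -16128 (T = 4*(-28*4*36) = 4*(-112*36) = 4*(-4032) = -16128)
d(l) = -2 + 97/(24 + 4*l) (d(l) = -3 + (l/l + 97/(((6 + l)*4))) = -3 + (1 + 97/(24 + 4*l)) = -2 + 97/(24 + 4*l))
T - d(S(5, -10)) = -16128 - (49 - 8*(2/7 - 10/7*(-10)*5))/(4*(6 + (2/7 - 10/7*(-10)*5))) = -16128 - (49 - 8*(2/7 + 500/7))/(4*(6 + (2/7 + 500/7))) = -16128 - (49 - 8*502/7)/(4*(6 + 502/7)) = -16128 - (49 - 4016/7)/(4*544/7) = -16128 - 7*(-3673)/(4*544*7) = -16128 - 1*(-3673/2176) = -16128 + 3673/2176 = -35090855/2176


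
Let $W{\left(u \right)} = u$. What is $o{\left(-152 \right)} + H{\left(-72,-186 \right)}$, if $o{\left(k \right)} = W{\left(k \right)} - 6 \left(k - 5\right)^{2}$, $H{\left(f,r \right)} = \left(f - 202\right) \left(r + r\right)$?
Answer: $-46118$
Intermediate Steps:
$H{\left(f,r \right)} = 2 r \left(-202 + f\right)$ ($H{\left(f,r \right)} = \left(-202 + f\right) 2 r = 2 r \left(-202 + f\right)$)
$o{\left(k \right)} = k - 6 \left(-5 + k\right)^{2}$ ($o{\left(k \right)} = k - 6 \left(k - 5\right)^{2} = k - 6 \left(-5 + k\right)^{2}$)
$o{\left(-152 \right)} + H{\left(-72,-186 \right)} = \left(-152 - 6 \left(-5 - 152\right)^{2}\right) + 2 \left(-186\right) \left(-202 - 72\right) = \left(-152 - 6 \left(-157\right)^{2}\right) + 2 \left(-186\right) \left(-274\right) = \left(-152 - 147894\right) + 101928 = -148046 + 101928 = -46118$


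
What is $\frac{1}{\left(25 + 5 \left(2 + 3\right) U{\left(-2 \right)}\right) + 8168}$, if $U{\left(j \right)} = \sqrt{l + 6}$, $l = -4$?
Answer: $\frac{8193}{67123999} - \frac{25 \sqrt{2}}{67123999} \approx 0.00012153$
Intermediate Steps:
$U{\left(j \right)} = \sqrt{2}$ ($U{\left(j \right)} = \sqrt{-4 + 6} = \sqrt{2}$)
$\frac{1}{\left(25 + 5 \left(2 + 3\right) U{\left(-2 \right)}\right) + 8168} = \frac{1}{\left(25 + 5 \left(2 + 3\right) \sqrt{2}\right) + 8168} = \frac{1}{\left(25 + 5 \cdot 5 \sqrt{2}\right) + 8168} = \frac{1}{\left(25 + 25 \sqrt{2}\right) + 8168} = \frac{1}{8193 + 25 \sqrt{2}}$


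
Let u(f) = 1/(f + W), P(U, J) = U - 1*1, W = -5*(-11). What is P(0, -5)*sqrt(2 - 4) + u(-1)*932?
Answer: 466/27 - I*sqrt(2) ≈ 17.259 - 1.4142*I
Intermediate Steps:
W = 55
P(U, J) = -1 + U (P(U, J) = U - 1 = -1 + U)
u(f) = 1/(55 + f) (u(f) = 1/(f + 55) = 1/(55 + f))
P(0, -5)*sqrt(2 - 4) + u(-1)*932 = (-1 + 0)*sqrt(2 - 4) + 932/(55 - 1) = -sqrt(-2) + 932/54 = -I*sqrt(2) + (1/54)*932 = -I*sqrt(2) + 466/27 = 466/27 - I*sqrt(2)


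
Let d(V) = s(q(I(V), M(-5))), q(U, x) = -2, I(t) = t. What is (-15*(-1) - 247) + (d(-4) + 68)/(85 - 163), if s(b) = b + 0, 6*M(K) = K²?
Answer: -3027/13 ≈ -232.85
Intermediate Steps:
M(K) = K²/6
s(b) = b
d(V) = -2
(-15*(-1) - 247) + (d(-4) + 68)/(85 - 163) = (-15*(-1) - 247) + (-2 + 68)/(85 - 163) = (15 - 247) + 66/(-78) = -232 + 66*(-1/78) = -232 - 11/13 = -3027/13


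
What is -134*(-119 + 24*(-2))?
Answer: 22378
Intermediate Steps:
-134*(-119 + 24*(-2)) = -134*(-119 - 48) = -134*(-167) = 22378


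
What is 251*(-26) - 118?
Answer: -6644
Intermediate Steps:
251*(-26) - 118 = -6526 - 118 = -6644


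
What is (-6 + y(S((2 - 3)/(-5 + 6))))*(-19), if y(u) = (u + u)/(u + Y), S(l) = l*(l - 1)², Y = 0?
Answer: 76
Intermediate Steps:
S(l) = l*(-1 + l)²
y(u) = 2 (y(u) = (u + u)/(u + 0) = (2*u)/u = 2)
(-6 + y(S((2 - 3)/(-5 + 6))))*(-19) = (-6 + 2)*(-19) = -4*(-19) = 76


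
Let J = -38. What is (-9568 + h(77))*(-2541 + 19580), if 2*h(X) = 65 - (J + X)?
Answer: -162807645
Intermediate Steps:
h(X) = 103/2 - X/2 (h(X) = (65 - (-38 + X))/2 = (65 + (38 - X))/2 = (103 - X)/2 = 103/2 - X/2)
(-9568 + h(77))*(-2541 + 19580) = (-9568 + (103/2 - ½*77))*(-2541 + 19580) = (-9568 + (103/2 - 77/2))*17039 = (-9568 + 13)*17039 = -9555*17039 = -162807645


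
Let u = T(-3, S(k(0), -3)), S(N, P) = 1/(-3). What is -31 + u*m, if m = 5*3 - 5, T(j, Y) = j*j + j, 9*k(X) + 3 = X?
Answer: 29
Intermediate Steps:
k(X) = -⅓ + X/9
S(N, P) = -⅓
T(j, Y) = j + j² (T(j, Y) = j² + j = j + j²)
m = 10 (m = 15 - 5 = 10)
u = 6 (u = -3*(1 - 3) = -3*(-2) = 6)
-31 + u*m = -31 + 6*10 = -31 + 60 = 29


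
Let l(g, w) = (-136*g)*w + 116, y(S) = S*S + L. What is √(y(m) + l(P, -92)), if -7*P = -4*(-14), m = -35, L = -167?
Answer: I*√98922 ≈ 314.52*I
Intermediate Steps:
y(S) = -167 + S² (y(S) = S*S - 167 = S² - 167 = -167 + S²)
P = -8 (P = -(-4)*(-14)/7 = -⅐*56 = -8)
l(g, w) = 116 - 136*g*w (l(g, w) = -136*g*w + 116 = 116 - 136*g*w)
√(y(m) + l(P, -92)) = √((-167 + (-35)²) + (116 - 136*(-8)*(-92))) = √((-167 + 1225) + (116 - 100096)) = √(1058 - 99980) = √(-98922) = I*√98922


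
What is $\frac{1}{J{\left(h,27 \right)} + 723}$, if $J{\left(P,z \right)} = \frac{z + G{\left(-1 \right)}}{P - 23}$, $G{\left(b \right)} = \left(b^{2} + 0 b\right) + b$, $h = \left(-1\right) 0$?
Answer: $\frac{23}{16602} \approx 0.0013854$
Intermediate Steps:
$h = 0$
$G{\left(b \right)} = b + b^{2}$ ($G{\left(b \right)} = \left(b^{2} + 0\right) + b = b^{2} + b = b + b^{2}$)
$J{\left(P,z \right)} = \frac{z}{-23 + P}$ ($J{\left(P,z \right)} = \frac{z - \left(1 - 1\right)}{P - 23} = \frac{z - 0}{-23 + P} = \frac{z + 0}{-23 + P} = \frac{z}{-23 + P}$)
$\frac{1}{J{\left(h,27 \right)} + 723} = \frac{1}{\frac{27}{-23 + 0} + 723} = \frac{1}{\frac{27}{-23} + 723} = \frac{1}{27 \left(- \frac{1}{23}\right) + 723} = \frac{1}{- \frac{27}{23} + 723} = \frac{1}{\frac{16602}{23}} = \frac{23}{16602}$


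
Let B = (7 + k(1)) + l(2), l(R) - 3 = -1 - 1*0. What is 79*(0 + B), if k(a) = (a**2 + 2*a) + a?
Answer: 1027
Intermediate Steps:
l(R) = 2 (l(R) = 3 + (-1 - 1*0) = 3 + (-1 + 0) = 3 - 1 = 2)
k(a) = a**2 + 3*a
B = 13 (B = (7 + 1*(3 + 1)) + 2 = (7 + 1*4) + 2 = (7 + 4) + 2 = 11 + 2 = 13)
79*(0 + B) = 79*(0 + 13) = 79*13 = 1027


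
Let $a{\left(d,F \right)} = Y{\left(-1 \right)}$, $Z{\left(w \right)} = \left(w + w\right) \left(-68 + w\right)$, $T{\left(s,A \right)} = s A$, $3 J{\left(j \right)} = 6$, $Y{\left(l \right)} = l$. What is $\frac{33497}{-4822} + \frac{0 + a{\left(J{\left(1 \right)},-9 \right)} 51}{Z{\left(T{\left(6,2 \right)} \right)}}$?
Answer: $- \frac{7462341}{1080128} \approx -6.9088$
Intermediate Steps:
$J{\left(j \right)} = 2$ ($J{\left(j \right)} = \frac{1}{3} \cdot 6 = 2$)
$T{\left(s,A \right)} = A s$
$Z{\left(w \right)} = 2 w \left(-68 + w\right)$
$a{\left(d,F \right)} = -1$
$\frac{33497}{-4822} + \frac{0 + a{\left(J{\left(1 \right)},-9 \right)} 51}{Z{\left(T{\left(6,2 \right)} \right)}} = \frac{33497}{-4822} + \frac{0 - 51}{2 \cdot 2 \cdot 6 \left(-68 + 2 \cdot 6\right)} = 33497 \left(- \frac{1}{4822}\right) + \frac{0 - 51}{2 \cdot 12 \left(-68 + 12\right)} = - \frac{33497}{4822} - \frac{51}{2 \cdot 12 \left(-56\right)} = - \frac{33497}{4822} - \frac{51}{-1344} = - \frac{33497}{4822} - - \frac{17}{448} = - \frac{33497}{4822} + \frac{17}{448} = - \frac{7462341}{1080128}$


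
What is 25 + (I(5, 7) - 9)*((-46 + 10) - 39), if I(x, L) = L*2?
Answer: -350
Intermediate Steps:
I(x, L) = 2*L
25 + (I(5, 7) - 9)*((-46 + 10) - 39) = 25 + (2*7 - 9)*((-46 + 10) - 39) = 25 + (14 - 9)*(-36 - 39) = 25 + 5*(-75) = 25 - 375 = -350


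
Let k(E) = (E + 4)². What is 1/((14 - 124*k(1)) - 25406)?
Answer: -1/28492 ≈ -3.5098e-5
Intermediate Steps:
k(E) = (4 + E)²
1/((14 - 124*k(1)) - 25406) = 1/((14 - 124*(4 + 1)²) - 25406) = 1/((14 - 124*5²) - 25406) = 1/((14 - 124*25) - 25406) = 1/((14 - 3100) - 25406) = 1/(-3086 - 25406) = 1/(-28492) = -1/28492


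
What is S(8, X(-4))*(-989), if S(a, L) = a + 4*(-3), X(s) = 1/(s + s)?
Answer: 3956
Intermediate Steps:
X(s) = 1/(2*s)
S(a, L) = -12 + a (S(a, L) = a - 12 = -12 + a)
S(8, X(-4))*(-989) = (-12 + 8)*(-989) = -4*(-989) = 3956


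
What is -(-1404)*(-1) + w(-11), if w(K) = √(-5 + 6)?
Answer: -1403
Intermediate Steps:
w(K) = 1 (w(K) = √1 = 1)
-(-1404)*(-1) + w(-11) = -(-1404)*(-1) + 1 = -117*12 + 1 = -1404 + 1 = -1403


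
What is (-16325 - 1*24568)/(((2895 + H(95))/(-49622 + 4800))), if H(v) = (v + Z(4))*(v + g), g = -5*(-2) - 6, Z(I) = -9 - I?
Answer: 610968682/3671 ≈ 1.6643e+5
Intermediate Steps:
g = 4 (g = 10 - 6 = 4)
H(v) = (-13 + v)*(4 + v) (H(v) = (v + (-9 - 1*4))*(v + 4) = (v + (-9 - 4))*(4 + v) = (v - 13)*(4 + v) = (-13 + v)*(4 + v))
(-16325 - 1*24568)/(((2895 + H(95))/(-49622 + 4800))) = (-16325 - 1*24568)/(((2895 + (-52 + 95² - 9*95))/(-49622 + 4800))) = (-16325 - 24568)/(((2895 + (-52 + 9025 - 855))/(-44822))) = -40893*(-44822/(2895 + 8118)) = -40893/(11013*(-1/44822)) = -40893/(-11013/44822) = -40893*(-44822/11013) = 610968682/3671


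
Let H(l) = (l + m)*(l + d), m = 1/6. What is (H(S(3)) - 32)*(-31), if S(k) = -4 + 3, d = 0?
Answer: 5797/6 ≈ 966.17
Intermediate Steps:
S(k) = -1
m = ⅙ ≈ 0.16667
H(l) = l*(⅙ + l) (H(l) = (l + ⅙)*(l + 0) = (⅙ + l)*l = l*(⅙ + l))
(H(S(3)) - 32)*(-31) = (-(⅙ - 1) - 32)*(-31) = (-1*(-⅚) - 32)*(-31) = (⅚ - 32)*(-31) = -187/6*(-31) = 5797/6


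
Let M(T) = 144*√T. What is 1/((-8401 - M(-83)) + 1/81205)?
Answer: -1538841977245/13243069432696356 + 6594252025*I*√83/3310767358174089 ≈ -0.0001162 + 1.8146e-5*I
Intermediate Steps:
1/((-8401 - M(-83)) + 1/81205) = 1/((-8401 - 144*√(-83)) + 1/81205) = 1/((-8401 - 144*I*√83) + 1/81205) = 1/(-682203204/81205 - 144*I*√83)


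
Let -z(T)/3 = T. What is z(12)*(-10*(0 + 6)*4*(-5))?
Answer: -43200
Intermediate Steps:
z(T) = -3*T
z(12)*(-10*(0 + 6)*4*(-5)) = (-3*12)*(-10*(0 + 6)*4*(-5)) = -(-360)*6*(-20) = -(-360)*(-120) = -36*1200 = -43200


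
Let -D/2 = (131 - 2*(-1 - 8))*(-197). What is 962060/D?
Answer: 481030/29353 ≈ 16.388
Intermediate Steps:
D = 58706 (D = -2*(131 - 2*(-1 - 8))*(-197) = -2*(131 - 2*(-9))*(-197) = -2*(131 + 18)*(-197) = -298*(-197) = -2*(-29353) = 58706)
962060/D = 962060/58706 = 962060*(1/58706) = 481030/29353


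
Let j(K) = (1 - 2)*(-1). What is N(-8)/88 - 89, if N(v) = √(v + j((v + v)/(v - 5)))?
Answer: -89 + I*√7/88 ≈ -89.0 + 0.030065*I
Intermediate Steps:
j(K) = 1 (j(K) = -1*(-1) = 1)
N(v) = √(1 + v) (N(v) = √(v + 1) = √(1 + v))
N(-8)/88 - 89 = √(1 - 8)/88 - 89 = √(-7)/88 - 89 = (I*√7)/88 - 89 = I*√7/88 - 89 = -89 + I*√7/88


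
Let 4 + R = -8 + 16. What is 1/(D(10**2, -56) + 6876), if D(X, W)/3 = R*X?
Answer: 1/8076 ≈ 0.00012382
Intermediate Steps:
R = 4 (R = -4 + (-8 + 16) = -4 + 8 = 4)
D(X, W) = 12*X (D(X, W) = 3*(4*X) = 12*X)
1/(D(10**2, -56) + 6876) = 1/(12*10**2 + 6876) = 1/(12*100 + 6876) = 1/(1200 + 6876) = 1/8076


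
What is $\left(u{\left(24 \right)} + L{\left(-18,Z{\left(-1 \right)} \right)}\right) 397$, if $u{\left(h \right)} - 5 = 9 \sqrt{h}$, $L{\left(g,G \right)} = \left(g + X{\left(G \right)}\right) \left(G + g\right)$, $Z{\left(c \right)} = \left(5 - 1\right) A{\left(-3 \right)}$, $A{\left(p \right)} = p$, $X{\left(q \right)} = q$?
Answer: $359285 + 7146 \sqrt{6} \approx 3.7679 \cdot 10^{5}$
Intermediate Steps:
$Z{\left(c \right)} = -12$ ($Z{\left(c \right)} = \left(5 - 1\right) \left(-3\right) = 4 \left(-3\right) = -12$)
$L{\left(g,G \right)} = \left(G + g\right)^{2}$ ($L{\left(g,G \right)} = \left(g + G\right) \left(G + g\right) = \left(G + g\right) \left(G + g\right) = \left(G + g\right)^{2}$)
$u{\left(h \right)} = 5 + 9 \sqrt{h}$
$\left(u{\left(24 \right)} + L{\left(-18,Z{\left(-1 \right)} \right)}\right) 397 = \left(\left(5 + 9 \sqrt{24}\right) + \left(\left(-12\right)^{2} + \left(-18\right)^{2} + 2 \left(-12\right) \left(-18\right)\right)\right) 397 = \left(\left(5 + 9 \cdot 2 \sqrt{6}\right) + \left(144 + 324 + 432\right)\right) 397 = \left(\left(5 + 18 \sqrt{6}\right) + 900\right) 397 = \left(905 + 18 \sqrt{6}\right) 397 = 359285 + 7146 \sqrt{6}$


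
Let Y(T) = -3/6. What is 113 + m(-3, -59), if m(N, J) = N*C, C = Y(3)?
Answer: 229/2 ≈ 114.50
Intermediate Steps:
Y(T) = -½ (Y(T) = -3*⅙ = -½)
C = -½ ≈ -0.50000
m(N, J) = -N/2 (m(N, J) = N*(-½) = -N/2)
113 + m(-3, -59) = 113 - ½*(-3) = 113 + 3/2 = 229/2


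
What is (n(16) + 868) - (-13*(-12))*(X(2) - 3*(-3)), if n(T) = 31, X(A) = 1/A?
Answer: -583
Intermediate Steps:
(n(16) + 868) - (-13*(-12))*(X(2) - 3*(-3)) = (31 + 868) - (-13*(-12))*(1/2 - 3*(-3)) = 899 - 156*(½ + 9) = 899 - 156*19/2 = 899 - 1*1482 = 899 - 1482 = -583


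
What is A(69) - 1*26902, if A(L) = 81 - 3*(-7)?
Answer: -26800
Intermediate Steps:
A(L) = 102 (A(L) = 81 + 21 = 102)
A(69) - 1*26902 = 102 - 1*26902 = 102 - 26902 = -26800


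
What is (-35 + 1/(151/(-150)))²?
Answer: 29539225/22801 ≈ 1295.5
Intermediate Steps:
(-35 + 1/(151/(-150)))² = (-35 + 1/(151*(-1/150)))² = (-35 + 1/(-151/150))² = (-35 - 150/151)² = (-5435/151)² = 29539225/22801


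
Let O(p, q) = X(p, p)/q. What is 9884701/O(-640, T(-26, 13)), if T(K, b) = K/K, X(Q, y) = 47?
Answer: 9884701/47 ≈ 2.1031e+5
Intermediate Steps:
T(K, b) = 1
O(p, q) = 47/q
9884701/O(-640, T(-26, 13)) = 9884701/((47/1)) = 9884701/((47*1)) = 9884701/47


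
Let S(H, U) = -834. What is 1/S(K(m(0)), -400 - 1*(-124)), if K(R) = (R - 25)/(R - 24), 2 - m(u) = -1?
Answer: -1/834 ≈ -0.0011990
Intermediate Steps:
m(u) = 3 (m(u) = 2 - 1*(-1) = 2 + 1 = 3)
K(R) = (-25 + R)/(-24 + R)
1/S(K(m(0)), -400 - 1*(-124)) = 1/(-834) = -1/834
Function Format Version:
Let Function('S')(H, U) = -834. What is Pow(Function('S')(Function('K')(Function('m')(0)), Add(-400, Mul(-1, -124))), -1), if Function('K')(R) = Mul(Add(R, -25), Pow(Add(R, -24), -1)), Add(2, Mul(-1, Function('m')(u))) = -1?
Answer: Rational(-1, 834) ≈ -0.0011990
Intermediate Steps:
Function('m')(u) = 3 (Function('m')(u) = Add(2, Mul(-1, -1)) = Add(2, 1) = 3)
Function('K')(R) = Mul(Pow(Add(-24, R), -1), Add(-25, R)) (Function('K')(R) = Mul(Add(-25, R), Pow(Add(-24, R), -1)) = Mul(Pow(Add(-24, R), -1), Add(-25, R)))
Pow(Function('S')(Function('K')(Function('m')(0)), Add(-400, Mul(-1, -124))), -1) = Pow(-834, -1) = Rational(-1, 834)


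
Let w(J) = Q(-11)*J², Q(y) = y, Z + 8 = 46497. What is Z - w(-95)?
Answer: 145764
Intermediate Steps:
Z = 46489 (Z = -8 + 46497 = 46489)
w(J) = -11*J²
Z - w(-95) = 46489 - (-11)*(-95)² = 46489 - (-11)*9025 = 46489 - 1*(-99275) = 46489 + 99275 = 145764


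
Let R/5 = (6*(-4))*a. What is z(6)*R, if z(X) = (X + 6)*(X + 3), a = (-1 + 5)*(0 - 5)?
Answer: 259200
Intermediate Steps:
a = -20 (a = 4*(-5) = -20)
R = 2400 (R = 5*((6*(-4))*(-20)) = 5*(-24*(-20)) = 5*480 = 2400)
z(X) = (3 + X)*(6 + X) (z(X) = (6 + X)*(3 + X) = (3 + X)*(6 + X))
z(6)*R = (18 + 6**2 + 9*6)*2400 = (18 + 36 + 54)*2400 = 108*2400 = 259200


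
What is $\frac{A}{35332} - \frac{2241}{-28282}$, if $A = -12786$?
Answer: $- \frac{35304330}{124907453} \approx -0.28264$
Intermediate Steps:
$\frac{A}{35332} - \frac{2241}{-28282} = - \frac{12786}{35332} - \frac{2241}{-28282} = \left(-12786\right) \frac{1}{35332} - - \frac{2241}{28282} = - \frac{6393}{17666} + \frac{2241}{28282} = - \frac{35304330}{124907453}$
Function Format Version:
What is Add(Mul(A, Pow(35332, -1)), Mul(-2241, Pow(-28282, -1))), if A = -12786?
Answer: Rational(-35304330, 124907453) ≈ -0.28264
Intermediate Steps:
Add(Mul(A, Pow(35332, -1)), Mul(-2241, Pow(-28282, -1))) = Add(Mul(-12786, Pow(35332, -1)), Mul(-2241, Pow(-28282, -1))) = Add(Mul(-12786, Rational(1, 35332)), Mul(-2241, Rational(-1, 28282))) = Add(Rational(-6393, 17666), Rational(2241, 28282)) = Rational(-35304330, 124907453)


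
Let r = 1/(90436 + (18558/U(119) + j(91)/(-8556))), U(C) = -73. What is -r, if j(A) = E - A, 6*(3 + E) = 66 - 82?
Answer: -936882/84489697765 ≈ -1.1089e-5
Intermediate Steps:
E = -17/3 (E = -3 + (66 - 82)/6 = -3 + (⅙)*(-16) = -3 - 8/3 = -17/3 ≈ -5.6667)
j(A) = -17/3 - A
r = 936882/84489697765 (r = 1/(90436 + (18558/(-73) + (-17/3 - 1*91)/(-8556))) = 1/(90436 + (18558*(-1/73) + (-17/3 - 91)*(-1/8556))) = 1/(90436 + (-18558/73 - 290/3*(-1/8556))) = 1/(90436 + (-18558/73 + 145/12834)) = 1/(90436 - 238162787/936882) = 1/(84489697765/936882) = 936882/84489697765 ≈ 1.1089e-5)
-r = -1*936882/84489697765 = -936882/84489697765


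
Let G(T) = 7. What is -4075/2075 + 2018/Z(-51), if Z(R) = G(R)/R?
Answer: -8543335/581 ≈ -14705.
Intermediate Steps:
Z(R) = 7/R
-4075/2075 + 2018/Z(-51) = -4075/2075 + 2018/((7/(-51))) = -4075*1/2075 + 2018/((7*(-1/51))) = -163/83 + 2018/(-7/51) = -163/83 + 2018*(-51/7) = -163/83 - 102918/7 = -8543335/581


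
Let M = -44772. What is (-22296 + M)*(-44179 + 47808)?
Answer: -243389772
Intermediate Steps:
(-22296 + M)*(-44179 + 47808) = (-22296 - 44772)*(-44179 + 47808) = -67068*3629 = -243389772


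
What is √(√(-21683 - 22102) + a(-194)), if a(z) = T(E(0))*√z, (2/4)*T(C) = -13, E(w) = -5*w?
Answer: √(I*(-26*√194 + 3*√4865)) ≈ 8.7433 - 8.7433*I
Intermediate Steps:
T(C) = -26 (T(C) = 2*(-13) = -26)
a(z) = -26*√z
√(√(-21683 - 22102) + a(-194)) = √(√(-21683 - 22102) - 26*I*√194) = √(√(-43785) - 26*I*√194) = √(3*I*√4865 - 26*I*√194) = √(-26*I*√194 + 3*I*√4865)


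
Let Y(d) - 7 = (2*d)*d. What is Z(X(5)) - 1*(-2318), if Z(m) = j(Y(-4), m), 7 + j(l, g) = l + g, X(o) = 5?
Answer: 2355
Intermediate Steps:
Y(d) = 7 + 2*d² (Y(d) = 7 + (2*d)*d = 7 + 2*d²)
j(l, g) = -7 + g + l (j(l, g) = -7 + (l + g) = -7 + (g + l) = -7 + g + l)
Z(m) = 32 + m (Z(m) = -7 + m + (7 + 2*(-4)²) = -7 + m + (7 + 2*16) = -7 + m + (7 + 32) = -7 + m + 39 = 32 + m)
Z(X(5)) - 1*(-2318) = (32 + 5) - 1*(-2318) = 37 + 2318 = 2355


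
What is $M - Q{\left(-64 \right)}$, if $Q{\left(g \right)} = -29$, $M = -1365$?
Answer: $-1336$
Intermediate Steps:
$M - Q{\left(-64 \right)} = -1365 - -29 = -1365 + 29 = -1336$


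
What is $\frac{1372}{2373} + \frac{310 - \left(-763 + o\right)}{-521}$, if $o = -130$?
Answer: $- \frac{305701}{176619} \approx -1.7309$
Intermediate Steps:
$\frac{1372}{2373} + \frac{310 - \left(-763 + o\right)}{-521} = \frac{1372}{2373} + \frac{310 - \left(-763 - 130\right)}{-521} = 1372 \cdot \frac{1}{2373} + \left(310 - -893\right) \left(- \frac{1}{521}\right) = \frac{196}{339} + \left(310 + 893\right) \left(- \frac{1}{521}\right) = \frac{196}{339} + 1203 \left(- \frac{1}{521}\right) = \frac{196}{339} - \frac{1203}{521} = - \frac{305701}{176619}$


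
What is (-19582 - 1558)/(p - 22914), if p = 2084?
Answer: 2114/2083 ≈ 1.0149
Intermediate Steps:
(-19582 - 1558)/(p - 22914) = (-19582 - 1558)/(2084 - 22914) = -21140/(-20830) = -21140*(-1/20830) = 2114/2083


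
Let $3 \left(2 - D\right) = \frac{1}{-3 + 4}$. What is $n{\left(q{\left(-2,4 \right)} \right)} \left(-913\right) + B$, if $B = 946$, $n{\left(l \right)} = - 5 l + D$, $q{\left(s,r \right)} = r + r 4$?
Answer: $\frac{272173}{3} \approx 90724.0$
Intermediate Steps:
$D = \frac{5}{3}$ ($D = 2 - \frac{1}{3 \left(-3 + 4\right)} = 2 - \frac{1}{3 \cdot 1} = 2 - \frac{1}{3} = \frac{5}{3} \approx 1.6667$)
$q{\left(s,r \right)} = 5 r$ ($q{\left(s,r \right)} = r + 4 r = 5 r$)
$n{\left(l \right)} = \frac{5}{3} - 5 l$ ($n{\left(l \right)} = - 5 l + \frac{5}{3} = \frac{5}{3} - 5 l$)
$n{\left(q{\left(-2,4 \right)} \right)} \left(-913\right) + B = \left(\frac{5}{3} - 5 \cdot 5 \cdot 4\right) \left(-913\right) + 946 = \left(\frac{5}{3} - 100\right) \left(-913\right) + 946 = \left(- \frac{295}{3}\right) \left(-913\right) + 946 = \frac{269335}{3} + 946 = \frac{272173}{3}$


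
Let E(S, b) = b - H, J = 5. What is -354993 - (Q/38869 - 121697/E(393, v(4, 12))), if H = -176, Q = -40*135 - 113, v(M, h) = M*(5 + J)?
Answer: -2975684718571/8395704 ≈ -3.5443e+5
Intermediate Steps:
v(M, h) = 10*M (v(M, h) = M*(5 + 5) = M*10 = 10*M)
Q = -5513 (Q = -5400 - 113 = -5513)
E(S, b) = 176 + b (E(S, b) = b - 1*(-176) = b + 176 = 176 + b)
-354993 - (Q/38869 - 121697/E(393, v(4, 12))) = -354993 - (-5513/38869 - 121697/(176 + 10*4)) = -354993 - (-5513*1/38869 - 121697/(176 + 40)) = -354993 - (-5513/38869 - 121697/216) = -354993 - 1*(-4731431501/8395704) = -354993 + 4731431501/8395704 = -2975684718571/8395704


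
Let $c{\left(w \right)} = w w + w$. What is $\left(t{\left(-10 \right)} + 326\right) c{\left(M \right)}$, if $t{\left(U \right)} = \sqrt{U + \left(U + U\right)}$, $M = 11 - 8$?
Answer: $3912 + 12 i \sqrt{30} \approx 3912.0 + 65.727 i$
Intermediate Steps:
$M = 3$ ($M = 11 - 8 = 3$)
$c{\left(w \right)} = w + w^{2}$ ($c{\left(w \right)} = w^{2} + w = w + w^{2}$)
$t{\left(U \right)} = \sqrt{3} \sqrt{U}$ ($t{\left(U \right)} = \sqrt{U + 2 U} = \sqrt{3 U} = \sqrt{3} \sqrt{U}$)
$\left(t{\left(-10 \right)} + 326\right) c{\left(M \right)} = \left(\sqrt{3} \sqrt{-10} + 326\right) 3 \left(1 + 3\right) = \left(\sqrt{3} i \sqrt{10} + 326\right) 3 \cdot 4 = \left(i \sqrt{30} + 326\right) 12 = \left(326 + i \sqrt{30}\right) 12 = 3912 + 12 i \sqrt{30}$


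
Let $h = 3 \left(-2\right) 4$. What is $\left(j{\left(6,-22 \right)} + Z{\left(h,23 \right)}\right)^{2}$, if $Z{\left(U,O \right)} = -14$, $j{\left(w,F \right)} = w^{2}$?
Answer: $484$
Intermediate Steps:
$h = -24$ ($h = \left(-6\right) 4 = -24$)
$\left(j{\left(6,-22 \right)} + Z{\left(h,23 \right)}\right)^{2} = \left(6^{2} - 14\right)^{2} = \left(36 - 14\right)^{2} = 22^{2} = 484$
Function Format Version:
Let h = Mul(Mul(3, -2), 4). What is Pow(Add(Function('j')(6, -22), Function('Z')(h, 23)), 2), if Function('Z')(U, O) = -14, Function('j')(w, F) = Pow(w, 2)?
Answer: 484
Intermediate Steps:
h = -24 (h = Mul(-6, 4) = -24)
Pow(Add(Function('j')(6, -22), Function('Z')(h, 23)), 2) = Pow(Add(Pow(6, 2), -14), 2) = Pow(Add(36, -14), 2) = Pow(22, 2) = 484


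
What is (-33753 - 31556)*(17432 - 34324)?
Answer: 1103199628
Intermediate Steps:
(-33753 - 31556)*(17432 - 34324) = -65309*(-16892) = 1103199628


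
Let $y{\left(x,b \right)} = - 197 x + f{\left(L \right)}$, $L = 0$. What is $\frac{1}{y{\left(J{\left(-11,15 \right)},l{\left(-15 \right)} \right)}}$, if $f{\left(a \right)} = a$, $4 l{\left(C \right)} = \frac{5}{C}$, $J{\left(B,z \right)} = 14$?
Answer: $- \frac{1}{2758} \approx -0.00036258$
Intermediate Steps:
$l{\left(C \right)} = \frac{5}{4 C}$ ($l{\left(C \right)} = \frac{5 \frac{1}{C}}{4} = \frac{5}{4 C}$)
$y{\left(x,b \right)} = - 197 x$ ($y{\left(x,b \right)} = - 197 x + 0 = - 197 x$)
$\frac{1}{y{\left(J{\left(-11,15 \right)},l{\left(-15 \right)} \right)}} = \frac{1}{\left(-197\right) 14} = \frac{1}{-2758} = - \frac{1}{2758}$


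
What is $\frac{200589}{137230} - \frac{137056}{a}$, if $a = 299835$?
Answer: $\frac{8267081587}{8229271410} \approx 1.0046$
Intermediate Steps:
$\frac{200589}{137230} - \frac{137056}{a} = \frac{200589}{137230} - \frac{137056}{299835} = \frac{8267081587}{8229271410}$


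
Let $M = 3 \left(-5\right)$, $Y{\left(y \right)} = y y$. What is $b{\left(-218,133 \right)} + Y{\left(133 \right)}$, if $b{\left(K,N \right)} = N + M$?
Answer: $17807$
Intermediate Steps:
$Y{\left(y \right)} = y^{2}$
$M = -15$
$b{\left(K,N \right)} = -15 + N$ ($b{\left(K,N \right)} = N - 15 = -15 + N$)
$b{\left(-218,133 \right)} + Y{\left(133 \right)} = \left(-15 + 133\right) + 133^{2} = 118 + 17689 = 17807$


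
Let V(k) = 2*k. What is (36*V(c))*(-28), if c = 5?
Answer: -10080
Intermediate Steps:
(36*V(c))*(-28) = (36*(2*5))*(-28) = (36*10)*(-28) = 360*(-28) = -10080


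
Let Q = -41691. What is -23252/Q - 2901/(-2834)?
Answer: 14372443/9088638 ≈ 1.5814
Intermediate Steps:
-23252/Q - 2901/(-2834) = -23252/(-41691) - 2901/(-2834) = -23252*(-1/41691) - 2901*(-1/2834) = 23252/41691 + 2901/2834 = 14372443/9088638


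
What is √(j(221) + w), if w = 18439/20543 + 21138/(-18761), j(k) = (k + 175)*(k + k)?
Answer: √25998996525937815125663/385407223 ≈ 418.37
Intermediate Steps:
j(k) = 2*k*(175 + k) (j(k) = (175 + k)*(2*k) = 2*k*(175 + k))
w = -88303855/385407223 (w = 18439*(1/20543) + 21138*(-1/18761) = 18439/20543 - 21138/18761 = -88303855/385407223 ≈ -0.22912)
√(j(221) + w) = √(2*221*(175 + 221) - 88303855/385407223) = √(2*221*396 - 88303855/385407223) = √(175032 - 88303855/385407223) = √(67458508752281/385407223) = √25998996525937815125663/385407223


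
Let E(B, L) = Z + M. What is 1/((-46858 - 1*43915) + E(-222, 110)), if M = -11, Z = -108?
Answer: -1/90892 ≈ -1.1002e-5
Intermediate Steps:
E(B, L) = -119 (E(B, L) = -108 - 11 = -119)
1/((-46858 - 1*43915) + E(-222, 110)) = 1/((-46858 - 1*43915) - 119) = 1/((-46858 - 43915) - 119) = 1/(-90773 - 119) = 1/(-90892) = -1/90892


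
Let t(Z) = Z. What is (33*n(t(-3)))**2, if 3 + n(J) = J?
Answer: 39204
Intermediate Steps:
n(J) = -3 + J
(33*n(t(-3)))**2 = (33*(-3 - 3))**2 = (33*(-6))**2 = (-198)**2 = 39204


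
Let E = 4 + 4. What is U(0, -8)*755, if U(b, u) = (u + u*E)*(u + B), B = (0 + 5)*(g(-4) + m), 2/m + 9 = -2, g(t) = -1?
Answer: 8317080/11 ≈ 7.5610e+5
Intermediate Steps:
E = 8
m = -2/11 (m = 2/(-9 - 2) = 2/(-11) = 2*(-1/11) = -2/11 ≈ -0.18182)
B = -65/11 (B = (0 + 5)*(-1 - 2/11) = 5*(-13/11) = -65/11 ≈ -5.9091)
U(b, u) = 9*u*(-65/11 + u) (U(b, u) = (u + u*8)*(u - 65/11) = (u + 8*u)*(-65/11 + u) = (9*u)*(-65/11 + u) = 9*u*(-65/11 + u))
U(0, -8)*755 = ((9/11)*(-8)*(-65 + 11*(-8)))*755 = ((9/11)*(-8)*(-65 - 88))*755 = ((9/11)*(-8)*(-153))*755 = (11016/11)*755 = 8317080/11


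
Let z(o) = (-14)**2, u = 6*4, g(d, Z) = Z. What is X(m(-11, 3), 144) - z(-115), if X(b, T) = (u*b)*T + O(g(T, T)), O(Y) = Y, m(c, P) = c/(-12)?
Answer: 3116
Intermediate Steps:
m(c, P) = -c/12 (m(c, P) = c*(-1/12) = -c/12)
u = 24
z(o) = 196
X(b, T) = T + 24*T*b (X(b, T) = (24*b)*T + T = 24*T*b + T = T + 24*T*b)
X(m(-11, 3), 144) - z(-115) = 144*(1 + 24*(-1/12*(-11))) - 1*196 = 144*(1 + 24*(11/12)) - 196 = 144*(1 + 22) - 196 = 144*23 - 196 = 3312 - 196 = 3116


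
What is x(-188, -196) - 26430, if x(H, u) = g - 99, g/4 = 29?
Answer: -26413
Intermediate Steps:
g = 116 (g = 4*29 = 116)
x(H, u) = 17 (x(H, u) = 116 - 99 = 17)
x(-188, -196) - 26430 = 17 - 26430 = -26413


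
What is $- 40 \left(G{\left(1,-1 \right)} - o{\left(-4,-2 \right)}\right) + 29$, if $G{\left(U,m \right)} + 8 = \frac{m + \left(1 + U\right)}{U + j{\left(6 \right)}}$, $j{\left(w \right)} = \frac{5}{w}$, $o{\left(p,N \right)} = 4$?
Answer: $\frac{5359}{11} \approx 487.18$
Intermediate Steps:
$G{\left(U,m \right)} = -8 + \frac{1 + U + m}{\frac{5}{6} + U}$ ($G{\left(U,m \right)} = -8 + \frac{m + \left(1 + U\right)}{U + \frac{5}{6}} = -8 + \frac{1 + U + m}{U + 5 \cdot \frac{1}{6}} = -8 + \frac{1 + U + m}{U + \frac{5}{6}} = -8 + \frac{1 + U + m}{\frac{5}{6} + U}$)
$- 40 \left(G{\left(1,-1 \right)} - o{\left(-4,-2 \right)}\right) + 29 = - 40 \left(\frac{2 \left(-17 - 21 + 3 \left(-1\right)\right)}{5 + 6 \cdot 1} - 4\right) + 29 = - 40 \left(\frac{2 \left(-17 - 21 - 3\right)}{5 + 6} - 4\right) + 29 = - 40 \left(2 \cdot \frac{1}{11} \left(-41\right) - 4\right) + 29 = - 40 \left(- \frac{82}{11} - 4\right) + 29 = \left(-40\right) \left(- \frac{126}{11}\right) + 29 = \frac{5040}{11} + 29 = \frac{5359}{11}$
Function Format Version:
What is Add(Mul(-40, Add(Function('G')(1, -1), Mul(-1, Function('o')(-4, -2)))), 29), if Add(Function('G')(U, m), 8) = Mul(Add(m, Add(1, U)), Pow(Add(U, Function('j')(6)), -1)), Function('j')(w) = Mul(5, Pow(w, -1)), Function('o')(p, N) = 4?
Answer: Rational(5359, 11) ≈ 487.18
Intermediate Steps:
Function('G')(U, m) = Add(-8, Mul(Pow(Add(Rational(5, 6), U), -1), Add(1, U, m))) (Function('G')(U, m) = Add(-8, Mul(Add(m, Add(1, U)), Pow(Add(U, Mul(5, Pow(6, -1))), -1))) = Add(-8, Mul(Add(1, U, m), Pow(Add(U, Mul(5, Rational(1, 6))), -1))) = Add(-8, Mul(Add(1, U, m), Pow(Add(U, Rational(5, 6)), -1))) = Add(-8, Mul(Add(1, U, m), Pow(Add(Rational(5, 6), U), -1))) = Add(-8, Mul(Pow(Add(Rational(5, 6), U), -1), Add(1, U, m))))
Add(Mul(-40, Add(Function('G')(1, -1), Mul(-1, Function('o')(-4, -2)))), 29) = Add(Mul(-40, Add(Mul(2, Pow(Add(5, Mul(6, 1)), -1), Add(-17, Mul(-21, 1), Mul(3, -1))), Mul(-1, 4))), 29) = Add(Mul(-40, Add(Mul(2, Pow(Add(5, 6), -1), Add(-17, -21, -3)), -4)), 29) = Add(Mul(-40, Add(Mul(2, Pow(11, -1), -41), -4)), 29) = Add(Mul(-40, Add(Mul(2, Rational(1, 11), -41), -4)), 29) = Add(Mul(-40, Add(Rational(-82, 11), -4)), 29) = Add(Mul(-40, Rational(-126, 11)), 29) = Add(Rational(5040, 11), 29) = Rational(5359, 11)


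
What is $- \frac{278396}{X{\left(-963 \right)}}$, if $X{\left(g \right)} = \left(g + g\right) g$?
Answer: $- \frac{139198}{927369} \approx -0.1501$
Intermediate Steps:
$X{\left(g \right)} = 2 g^{2}$ ($X{\left(g \right)} = 2 g g = 2 g^{2}$)
$- \frac{278396}{X{\left(-963 \right)}} = - \frac{278396}{2 \left(-963\right)^{2}} = - \frac{278396}{2 \cdot 927369} = - \frac{278396}{1854738} = \left(-278396\right) \frac{1}{1854738} = - \frac{139198}{927369}$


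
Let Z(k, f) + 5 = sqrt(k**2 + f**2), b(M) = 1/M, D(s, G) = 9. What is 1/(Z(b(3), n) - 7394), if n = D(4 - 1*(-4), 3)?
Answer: -66591/492706079 - 3*sqrt(730)/492706079 ≈ -0.00013532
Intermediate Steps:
n = 9
Z(k, f) = -5 + sqrt(f**2 + k**2) (Z(k, f) = -5 + sqrt(k**2 + f**2) = -5 + sqrt(f**2 + k**2))
1/(Z(b(3), n) - 7394) = 1/((-5 + sqrt(9**2 + (1/3)**2)) - 7394) = 1/((-5 + sqrt(81 + (1/3)**2)) - 7394) = 1/((-5 + sqrt(81 + 1/9)) - 7394) = 1/((-5 + sqrt(730/9)) - 7394) = 1/((-5 + sqrt(730)/3) - 7394) = 1/(-7399 + sqrt(730)/3)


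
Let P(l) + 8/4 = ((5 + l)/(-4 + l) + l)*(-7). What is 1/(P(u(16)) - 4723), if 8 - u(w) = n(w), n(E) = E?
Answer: -4/18683 ≈ -0.00021410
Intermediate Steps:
u(w) = 8 - w
P(l) = -2 - 7*l - 7*(5 + l)/(-4 + l) (P(l) = -2 + ((5 + l)/(-4 + l) + l)*(-7) = -2 + (l + (5 + l)/(-4 + l))*(-7) = -2 + (-7*l - 7*(5 + l)/(-4 + l)) = -2 - 7*l - 7*(5 + l)/(-4 + l))
1/(P(u(16)) - 4723) = 1/((-27 - 7*(8 - 1*16)² + 19*(8 - 1*16))/(-4 + (8 - 1*16)) - 4723) = 1/((-27 - 7*(8 - 16)² + 19*(8 - 16))/(-4 + (8 - 16)) - 4723) = 1/((-27 - 7*(-8)² + 19*(-8))/(-4 - 8) - 4723) = 1/((-27 - 7*64 - 152)/(-12) - 4723) = 1/(-(-27 - 448 - 152)/12 - 4723) = 1/(-1/12*(-627) - 4723) = 1/(209/4 - 4723) = 1/(-18683/4) = -4/18683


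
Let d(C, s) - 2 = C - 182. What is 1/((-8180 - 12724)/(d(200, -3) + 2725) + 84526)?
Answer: 915/77334322 ≈ 1.1832e-5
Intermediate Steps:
d(C, s) = -180 + C (d(C, s) = 2 + (C - 182) = 2 + (-182 + C) = -180 + C)
1/((-8180 - 12724)/(d(200, -3) + 2725) + 84526) = 1/((-8180 - 12724)/((-180 + 200) + 2725) + 84526) = 1/(-20904/(20 + 2725) + 84526) = 1/(-20904/2745 + 84526) = 1/(-20904*1/2745 + 84526) = 1/(-6968/915 + 84526) = 1/(77334322/915) = 915/77334322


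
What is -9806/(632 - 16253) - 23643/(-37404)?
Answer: 81790103/64920876 ≈ 1.2598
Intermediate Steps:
-9806/(632 - 16253) - 23643/(-37404) = -9806/(-15621) - 23643*(-1/37404) = -9806*(-1/15621) + 2627/4156 = 9806/15621 + 2627/4156 = 81790103/64920876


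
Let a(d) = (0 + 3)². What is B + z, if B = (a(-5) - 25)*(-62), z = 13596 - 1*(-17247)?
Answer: 31835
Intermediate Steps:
a(d) = 9 (a(d) = 3² = 9)
z = 30843 (z = 13596 + 17247 = 30843)
B = 992 (B = (9 - 25)*(-62) = -16*(-62) = 992)
B + z = 992 + 30843 = 31835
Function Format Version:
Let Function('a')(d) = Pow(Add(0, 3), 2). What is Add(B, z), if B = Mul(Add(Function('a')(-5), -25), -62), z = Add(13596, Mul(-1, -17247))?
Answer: 31835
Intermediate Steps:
Function('a')(d) = 9 (Function('a')(d) = Pow(3, 2) = 9)
z = 30843 (z = Add(13596, 17247) = 30843)
B = 992 (B = Mul(Add(9, -25), -62) = Mul(-16, -62) = 992)
Add(B, z) = Add(992, 30843) = 31835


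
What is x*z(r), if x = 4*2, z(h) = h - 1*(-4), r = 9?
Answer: 104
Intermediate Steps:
z(h) = 4 + h (z(h) = h + 4 = 4 + h)
x = 8
x*z(r) = 8*(4 + 9) = 8*13 = 104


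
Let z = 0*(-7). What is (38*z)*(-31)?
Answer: 0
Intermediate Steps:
z = 0
(38*z)*(-31) = (38*0)*(-31) = 0*(-31) = 0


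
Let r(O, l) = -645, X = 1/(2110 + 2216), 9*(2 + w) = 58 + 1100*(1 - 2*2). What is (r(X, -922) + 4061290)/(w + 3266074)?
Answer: 36545805/29391406 ≈ 1.2434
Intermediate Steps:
w = -3260/9 (w = -2 + (58 + 1100*(1 - 2*2))/9 = -2 + (58 + 1100*(1 - 4))/9 = -2 + (58 + 1100*(-3))/9 = -2 + (58 - 3300)/9 = -2 + (⅑)*(-3242) = -2 - 3242/9 = -3260/9 ≈ -362.22)
X = 1/4326 ≈ 0.00023116
(r(X, -922) + 4061290)/(w + 3266074) = (-645 + 4061290)/(-3260/9 + 3266074) = 4060645/(29391406/9) = 4060645*(9/29391406) = 36545805/29391406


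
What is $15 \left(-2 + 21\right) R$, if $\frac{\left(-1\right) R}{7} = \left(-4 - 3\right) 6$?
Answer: $83790$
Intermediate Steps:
$R = 294$ ($R = - 7 \left(-4 - 3\right) 6 = - 7 \left(\left(-7\right) 6\right) = \left(-7\right) \left(-42\right) = 294$)
$15 \left(-2 + 21\right) R = 15 \left(-2 + 21\right) 294 = 15 \cdot 19 \cdot 294 = 285 \cdot 294 = 83790$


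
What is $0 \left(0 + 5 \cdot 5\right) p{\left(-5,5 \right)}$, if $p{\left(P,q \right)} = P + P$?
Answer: $0$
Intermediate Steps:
$p{\left(P,q \right)} = 2 P$
$0 \left(0 + 5 \cdot 5\right) p{\left(-5,5 \right)} = 0 \left(0 + 5 \cdot 5\right) 2 \left(-5\right) = 0 \left(0 + 25\right) \left(-10\right) = 0 \cdot 25 \left(-10\right) = 0 \left(-10\right) = 0$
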